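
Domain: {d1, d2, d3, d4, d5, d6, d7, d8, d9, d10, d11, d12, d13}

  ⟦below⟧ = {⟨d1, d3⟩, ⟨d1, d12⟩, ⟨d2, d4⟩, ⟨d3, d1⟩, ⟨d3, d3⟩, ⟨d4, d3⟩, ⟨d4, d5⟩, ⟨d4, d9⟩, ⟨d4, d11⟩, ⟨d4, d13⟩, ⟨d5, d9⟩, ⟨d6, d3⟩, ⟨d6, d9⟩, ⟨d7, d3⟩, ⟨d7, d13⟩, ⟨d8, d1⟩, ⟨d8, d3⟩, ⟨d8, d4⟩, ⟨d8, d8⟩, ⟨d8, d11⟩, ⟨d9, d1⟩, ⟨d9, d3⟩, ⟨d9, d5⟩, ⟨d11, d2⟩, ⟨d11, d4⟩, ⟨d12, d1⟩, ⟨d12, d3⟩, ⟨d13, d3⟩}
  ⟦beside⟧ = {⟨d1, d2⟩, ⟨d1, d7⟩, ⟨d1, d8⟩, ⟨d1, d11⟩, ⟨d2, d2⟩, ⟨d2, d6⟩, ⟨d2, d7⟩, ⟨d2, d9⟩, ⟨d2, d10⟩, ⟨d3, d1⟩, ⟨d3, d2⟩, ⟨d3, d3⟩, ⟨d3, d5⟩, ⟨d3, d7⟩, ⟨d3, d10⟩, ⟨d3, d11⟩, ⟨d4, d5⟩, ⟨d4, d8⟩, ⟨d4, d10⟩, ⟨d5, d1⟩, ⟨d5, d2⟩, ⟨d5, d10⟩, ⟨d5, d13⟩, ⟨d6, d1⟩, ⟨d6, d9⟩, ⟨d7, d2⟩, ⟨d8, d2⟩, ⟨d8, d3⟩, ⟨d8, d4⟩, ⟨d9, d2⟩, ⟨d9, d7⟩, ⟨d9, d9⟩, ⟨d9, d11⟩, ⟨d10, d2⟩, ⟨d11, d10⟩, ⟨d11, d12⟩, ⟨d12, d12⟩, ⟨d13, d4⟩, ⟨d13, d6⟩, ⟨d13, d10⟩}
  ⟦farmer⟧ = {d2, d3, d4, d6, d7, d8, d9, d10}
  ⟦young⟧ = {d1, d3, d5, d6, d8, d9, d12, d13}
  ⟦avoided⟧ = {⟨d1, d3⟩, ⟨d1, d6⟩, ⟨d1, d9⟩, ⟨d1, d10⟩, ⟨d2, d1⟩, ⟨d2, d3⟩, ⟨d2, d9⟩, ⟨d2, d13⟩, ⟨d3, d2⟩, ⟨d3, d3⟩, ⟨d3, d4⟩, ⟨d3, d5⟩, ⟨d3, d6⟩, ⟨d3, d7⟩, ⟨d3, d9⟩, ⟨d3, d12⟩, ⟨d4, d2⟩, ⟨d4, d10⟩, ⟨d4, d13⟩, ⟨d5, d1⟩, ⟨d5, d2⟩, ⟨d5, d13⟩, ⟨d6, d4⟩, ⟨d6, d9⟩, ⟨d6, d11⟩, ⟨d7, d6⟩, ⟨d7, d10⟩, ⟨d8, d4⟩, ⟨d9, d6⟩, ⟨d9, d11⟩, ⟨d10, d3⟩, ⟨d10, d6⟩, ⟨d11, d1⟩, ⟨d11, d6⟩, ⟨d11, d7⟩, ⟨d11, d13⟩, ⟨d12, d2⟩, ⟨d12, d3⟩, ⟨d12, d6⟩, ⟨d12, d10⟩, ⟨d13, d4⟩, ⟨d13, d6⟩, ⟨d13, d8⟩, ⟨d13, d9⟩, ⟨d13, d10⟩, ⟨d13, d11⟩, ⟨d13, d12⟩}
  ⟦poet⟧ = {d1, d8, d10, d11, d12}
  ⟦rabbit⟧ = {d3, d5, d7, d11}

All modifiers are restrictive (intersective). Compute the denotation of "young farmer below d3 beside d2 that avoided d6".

{d3, d9}

⟦below d3⟧ = {x : ⟨x, d3⟩ ∈ ⟦below⟧} = {d1, d3, d4, d6, d7, d8, d9, d12, d13}
⟦beside d2⟧ = {x : ⟨x, d2⟩ ∈ ⟦beside⟧} = {d1, d2, d3, d5, d7, d8, d9, d10}
⟦that avoided d6⟧ = {x : ⟨x, d6⟩ ∈ ⟦avoided⟧} = {d1, d3, d7, d9, d10, d11, d12, d13}
⟦farmer⟧ = {d2, d3, d4, d6, d7, d8, d9, d10}
… ∩ ⟦below d3⟧ = {d2, d3, d4, d6, d7, d8, d9, d10} ∩ {d1, d3, d4, d6, d7, d8, d9, d12, d13} = {d3, d4, d6, d7, d8, d9}
… ∩ ⟦beside d2⟧ = {d3, d4, d6, d7, d8, d9} ∩ {d1, d2, d3, d5, d7, d8, d9, d10} = {d3, d7, d8, d9}
… ∩ ⟦that avoided d6⟧ = {d3, d7, d8, d9} ∩ {d1, d3, d7, d9, d10, d11, d12, d13} = {d3, d7, d9}
… ∩ ⟦young⟧ = {d3, d7, d9} ∩ {d1, d3, d5, d6, d8, d9, d12, d13} = {d3, d9}
So ⟦young farmer below d3 beside d2 that avoided d6⟧ = {d3, d9}.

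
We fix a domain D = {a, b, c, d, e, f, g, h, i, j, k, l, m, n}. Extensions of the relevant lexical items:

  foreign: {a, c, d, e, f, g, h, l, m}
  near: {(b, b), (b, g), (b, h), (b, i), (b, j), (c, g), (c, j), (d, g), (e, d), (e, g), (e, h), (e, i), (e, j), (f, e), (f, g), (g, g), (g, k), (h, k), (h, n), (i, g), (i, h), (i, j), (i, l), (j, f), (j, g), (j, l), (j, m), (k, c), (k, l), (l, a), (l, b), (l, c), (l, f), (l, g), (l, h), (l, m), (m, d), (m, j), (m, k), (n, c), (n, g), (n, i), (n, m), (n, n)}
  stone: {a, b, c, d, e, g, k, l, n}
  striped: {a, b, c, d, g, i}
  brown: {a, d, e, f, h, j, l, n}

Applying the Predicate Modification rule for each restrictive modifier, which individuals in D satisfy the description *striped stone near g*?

⟦near g⟧ = {x : ⟨x, g⟩ ∈ ⟦near⟧} = {b, c, d, e, f, g, i, j, l, n}
⟦stone⟧ = {a, b, c, d, e, g, k, l, n}
… ∩ ⟦near g⟧ = {a, b, c, d, e, g, k, l, n} ∩ {b, c, d, e, f, g, i, j, l, n} = {b, c, d, e, g, l, n}
… ∩ ⟦striped⟧ = {b, c, d, e, g, l, n} ∩ {a, b, c, d, g, i} = {b, c, d, g}
So ⟦striped stone near g⟧ = {b, c, d, g}.

{b, c, d, g}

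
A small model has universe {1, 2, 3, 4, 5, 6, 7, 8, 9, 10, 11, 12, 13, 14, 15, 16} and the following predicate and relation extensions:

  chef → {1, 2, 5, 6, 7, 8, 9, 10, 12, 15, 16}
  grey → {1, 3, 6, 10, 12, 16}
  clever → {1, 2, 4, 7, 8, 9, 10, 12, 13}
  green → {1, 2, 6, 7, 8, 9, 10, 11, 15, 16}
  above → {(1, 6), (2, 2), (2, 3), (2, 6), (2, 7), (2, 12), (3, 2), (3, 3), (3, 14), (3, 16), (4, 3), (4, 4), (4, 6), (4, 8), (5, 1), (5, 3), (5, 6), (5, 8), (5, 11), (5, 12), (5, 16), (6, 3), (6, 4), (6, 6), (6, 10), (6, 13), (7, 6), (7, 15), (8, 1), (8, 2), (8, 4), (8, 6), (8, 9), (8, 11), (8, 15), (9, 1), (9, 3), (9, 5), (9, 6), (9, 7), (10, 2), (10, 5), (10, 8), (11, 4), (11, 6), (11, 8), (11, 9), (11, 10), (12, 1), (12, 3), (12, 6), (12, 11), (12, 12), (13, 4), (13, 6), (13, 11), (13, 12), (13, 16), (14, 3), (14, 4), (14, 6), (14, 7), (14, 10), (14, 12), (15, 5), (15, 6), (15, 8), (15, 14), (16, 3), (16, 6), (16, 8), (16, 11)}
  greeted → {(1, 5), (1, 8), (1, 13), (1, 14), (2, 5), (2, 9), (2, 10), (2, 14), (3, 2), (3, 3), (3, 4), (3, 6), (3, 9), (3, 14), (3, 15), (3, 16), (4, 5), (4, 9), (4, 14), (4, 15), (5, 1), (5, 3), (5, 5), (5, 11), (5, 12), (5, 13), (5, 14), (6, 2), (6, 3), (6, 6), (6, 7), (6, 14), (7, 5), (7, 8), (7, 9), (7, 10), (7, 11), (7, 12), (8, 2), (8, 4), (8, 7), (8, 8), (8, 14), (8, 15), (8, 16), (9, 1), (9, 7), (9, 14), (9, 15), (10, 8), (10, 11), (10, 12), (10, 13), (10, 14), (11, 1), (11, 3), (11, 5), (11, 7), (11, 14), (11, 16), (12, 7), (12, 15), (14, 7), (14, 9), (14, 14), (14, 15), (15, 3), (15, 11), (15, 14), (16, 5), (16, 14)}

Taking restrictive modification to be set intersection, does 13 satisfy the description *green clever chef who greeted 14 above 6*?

⟦who greeted 14⟧ = {x : ⟨x, 14⟩ ∈ ⟦greeted⟧} = {1, 2, 3, 4, 5, 6, 8, 9, 10, 11, 14, 15, 16}
⟦above 6⟧ = {x : ⟨x, 6⟩ ∈ ⟦above⟧} = {1, 2, 4, 5, 6, 7, 8, 9, 11, 12, 13, 14, 15, 16}
⟦chef⟧ = {1, 2, 5, 6, 7, 8, 9, 10, 12, 15, 16}
… ∩ ⟦who greeted 14⟧ = {1, 2, 5, 6, 7, 8, 9, 10, 12, 15, 16} ∩ {1, 2, 3, 4, 5, 6, 8, 9, 10, 11, 14, 15, 16} = {1, 2, 5, 6, 8, 9, 10, 15, 16}
… ∩ ⟦above 6⟧ = {1, 2, 5, 6, 8, 9, 10, 15, 16} ∩ {1, 2, 4, 5, 6, 7, 8, 9, 11, 12, 13, 14, 15, 16} = {1, 2, 5, 6, 8, 9, 15, 16}
… ∩ ⟦green⟧ = {1, 2, 5, 6, 8, 9, 15, 16} ∩ {1, 2, 6, 7, 8, 9, 10, 11, 15, 16} = {1, 2, 6, 8, 9, 15, 16}
… ∩ ⟦clever⟧ = {1, 2, 6, 8, 9, 15, 16} ∩ {1, 2, 4, 7, 8, 9, 10, 12, 13} = {1, 2, 8, 9}
⟦green clever chef who greeted 14 above 6⟧ = {1, 2, 8, 9}; 13 ∉ this set.

no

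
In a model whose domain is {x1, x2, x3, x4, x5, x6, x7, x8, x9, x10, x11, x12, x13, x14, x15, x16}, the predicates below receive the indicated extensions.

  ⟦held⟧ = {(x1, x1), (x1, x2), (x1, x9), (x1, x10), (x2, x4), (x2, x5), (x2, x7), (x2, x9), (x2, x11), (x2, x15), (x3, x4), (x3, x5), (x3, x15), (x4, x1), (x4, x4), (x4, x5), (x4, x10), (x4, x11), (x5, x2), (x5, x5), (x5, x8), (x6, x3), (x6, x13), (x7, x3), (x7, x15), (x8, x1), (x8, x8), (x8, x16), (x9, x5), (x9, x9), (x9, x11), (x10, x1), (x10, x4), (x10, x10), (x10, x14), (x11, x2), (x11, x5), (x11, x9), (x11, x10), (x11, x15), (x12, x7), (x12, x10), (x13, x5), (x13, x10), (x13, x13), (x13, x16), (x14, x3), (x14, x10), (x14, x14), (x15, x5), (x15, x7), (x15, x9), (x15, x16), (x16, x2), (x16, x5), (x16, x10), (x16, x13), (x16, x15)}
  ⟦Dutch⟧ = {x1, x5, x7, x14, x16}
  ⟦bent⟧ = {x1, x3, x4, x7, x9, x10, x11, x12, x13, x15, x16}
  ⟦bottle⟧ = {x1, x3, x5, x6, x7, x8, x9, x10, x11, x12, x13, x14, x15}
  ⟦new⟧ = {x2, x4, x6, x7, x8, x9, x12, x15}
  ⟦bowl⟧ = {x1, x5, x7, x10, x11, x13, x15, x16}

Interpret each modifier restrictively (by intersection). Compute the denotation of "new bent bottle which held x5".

⟦which held x5⟧ = {x : ⟨x, x5⟩ ∈ ⟦held⟧} = {x2, x3, x4, x5, x9, x11, x13, x15, x16}
⟦bottle⟧ = {x1, x3, x5, x6, x7, x8, x9, x10, x11, x12, x13, x14, x15}
… ∩ ⟦which held x5⟧ = {x1, x3, x5, x6, x7, x8, x9, x10, x11, x12, x13, x14, x15} ∩ {x2, x3, x4, x5, x9, x11, x13, x15, x16} = {x3, x5, x9, x11, x13, x15}
… ∩ ⟦new⟧ = {x3, x5, x9, x11, x13, x15} ∩ {x2, x4, x6, x7, x8, x9, x12, x15} = {x9, x15}
… ∩ ⟦bent⟧ = {x9, x15} ∩ {x1, x3, x4, x7, x9, x10, x11, x12, x13, x15, x16} = {x9, x15}
So ⟦new bent bottle which held x5⟧ = {x9, x15}.

{x9, x15}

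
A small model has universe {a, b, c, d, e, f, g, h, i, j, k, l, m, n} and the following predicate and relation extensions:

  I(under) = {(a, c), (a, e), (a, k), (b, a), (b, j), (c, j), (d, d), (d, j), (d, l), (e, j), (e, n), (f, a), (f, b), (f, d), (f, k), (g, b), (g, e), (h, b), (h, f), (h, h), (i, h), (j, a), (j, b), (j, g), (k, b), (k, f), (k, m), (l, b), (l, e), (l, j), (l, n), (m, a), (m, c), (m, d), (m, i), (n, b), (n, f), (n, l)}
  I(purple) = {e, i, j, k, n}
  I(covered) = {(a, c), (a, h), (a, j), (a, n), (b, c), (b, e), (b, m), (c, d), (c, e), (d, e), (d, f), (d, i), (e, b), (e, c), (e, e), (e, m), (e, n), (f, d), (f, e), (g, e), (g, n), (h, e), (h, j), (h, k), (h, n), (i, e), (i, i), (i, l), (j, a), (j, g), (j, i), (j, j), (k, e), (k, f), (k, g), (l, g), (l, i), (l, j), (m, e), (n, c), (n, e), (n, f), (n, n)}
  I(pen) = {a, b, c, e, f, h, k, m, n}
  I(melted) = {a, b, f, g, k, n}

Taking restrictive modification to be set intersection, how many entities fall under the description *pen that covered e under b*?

4

⟦that covered e⟧ = {x : ⟨x, e⟩ ∈ ⟦covered⟧} = {b, c, d, e, f, g, h, i, k, m, n}
⟦under b⟧ = {x : ⟨x, b⟩ ∈ ⟦under⟧} = {f, g, h, j, k, l, n}
⟦pen⟧ = {a, b, c, e, f, h, k, m, n}
… ∩ ⟦that covered e⟧ = {a, b, c, e, f, h, k, m, n} ∩ {b, c, d, e, f, g, h, i, k, m, n} = {b, c, e, f, h, k, m, n}
… ∩ ⟦under b⟧ = {b, c, e, f, h, k, m, n} ∩ {f, g, h, j, k, l, n} = {f, h, k, n}
⟦pen that covered e under b⟧ = {f, h, k, n}, so the cardinality is 4.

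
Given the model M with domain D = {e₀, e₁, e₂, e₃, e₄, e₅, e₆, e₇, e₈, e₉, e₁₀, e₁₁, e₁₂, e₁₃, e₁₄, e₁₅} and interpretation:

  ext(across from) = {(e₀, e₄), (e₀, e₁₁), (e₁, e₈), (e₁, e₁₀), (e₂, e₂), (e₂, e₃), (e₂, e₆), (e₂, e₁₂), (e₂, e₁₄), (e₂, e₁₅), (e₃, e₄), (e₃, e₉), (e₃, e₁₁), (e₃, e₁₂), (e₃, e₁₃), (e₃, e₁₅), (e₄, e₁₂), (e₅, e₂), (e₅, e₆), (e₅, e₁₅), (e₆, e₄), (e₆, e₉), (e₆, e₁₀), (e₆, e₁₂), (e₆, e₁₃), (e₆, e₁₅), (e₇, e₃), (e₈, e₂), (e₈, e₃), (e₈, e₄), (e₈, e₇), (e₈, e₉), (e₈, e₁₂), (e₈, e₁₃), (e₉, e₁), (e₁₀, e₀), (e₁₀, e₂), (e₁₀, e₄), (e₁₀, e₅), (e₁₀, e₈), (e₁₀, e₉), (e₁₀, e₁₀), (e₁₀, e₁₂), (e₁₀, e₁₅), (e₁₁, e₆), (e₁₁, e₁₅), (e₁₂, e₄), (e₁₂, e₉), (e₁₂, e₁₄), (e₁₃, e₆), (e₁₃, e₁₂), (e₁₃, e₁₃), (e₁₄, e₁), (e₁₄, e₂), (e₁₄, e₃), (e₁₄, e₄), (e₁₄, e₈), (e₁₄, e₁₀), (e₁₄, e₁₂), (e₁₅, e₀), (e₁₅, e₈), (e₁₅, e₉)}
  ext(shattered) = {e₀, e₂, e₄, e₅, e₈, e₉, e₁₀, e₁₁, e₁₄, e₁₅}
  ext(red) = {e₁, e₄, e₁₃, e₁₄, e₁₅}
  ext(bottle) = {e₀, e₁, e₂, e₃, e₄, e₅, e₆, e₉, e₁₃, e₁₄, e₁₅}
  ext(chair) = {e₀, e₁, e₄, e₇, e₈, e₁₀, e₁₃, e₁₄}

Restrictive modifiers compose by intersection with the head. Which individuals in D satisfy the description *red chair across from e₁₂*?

⟦across from e₁₂⟧ = {x : ⟨x, e₁₂⟩ ∈ ⟦across from⟧} = {e₂, e₃, e₄, e₆, e₈, e₁₀, e₁₃, e₁₄}
⟦chair⟧ = {e₀, e₁, e₄, e₇, e₈, e₁₀, e₁₃, e₁₄}
… ∩ ⟦across from e₁₂⟧ = {e₀, e₁, e₄, e₇, e₈, e₁₀, e₁₃, e₁₄} ∩ {e₂, e₃, e₄, e₆, e₈, e₁₀, e₁₃, e₁₄} = {e₄, e₈, e₁₀, e₁₃, e₁₄}
… ∩ ⟦red⟧ = {e₄, e₈, e₁₀, e₁₃, e₁₄} ∩ {e₁, e₄, e₁₃, e₁₄, e₁₅} = {e₄, e₁₃, e₁₄}
So ⟦red chair across from e₁₂⟧ = {e₄, e₁₃, e₁₄}.

{e₄, e₁₃, e₁₄}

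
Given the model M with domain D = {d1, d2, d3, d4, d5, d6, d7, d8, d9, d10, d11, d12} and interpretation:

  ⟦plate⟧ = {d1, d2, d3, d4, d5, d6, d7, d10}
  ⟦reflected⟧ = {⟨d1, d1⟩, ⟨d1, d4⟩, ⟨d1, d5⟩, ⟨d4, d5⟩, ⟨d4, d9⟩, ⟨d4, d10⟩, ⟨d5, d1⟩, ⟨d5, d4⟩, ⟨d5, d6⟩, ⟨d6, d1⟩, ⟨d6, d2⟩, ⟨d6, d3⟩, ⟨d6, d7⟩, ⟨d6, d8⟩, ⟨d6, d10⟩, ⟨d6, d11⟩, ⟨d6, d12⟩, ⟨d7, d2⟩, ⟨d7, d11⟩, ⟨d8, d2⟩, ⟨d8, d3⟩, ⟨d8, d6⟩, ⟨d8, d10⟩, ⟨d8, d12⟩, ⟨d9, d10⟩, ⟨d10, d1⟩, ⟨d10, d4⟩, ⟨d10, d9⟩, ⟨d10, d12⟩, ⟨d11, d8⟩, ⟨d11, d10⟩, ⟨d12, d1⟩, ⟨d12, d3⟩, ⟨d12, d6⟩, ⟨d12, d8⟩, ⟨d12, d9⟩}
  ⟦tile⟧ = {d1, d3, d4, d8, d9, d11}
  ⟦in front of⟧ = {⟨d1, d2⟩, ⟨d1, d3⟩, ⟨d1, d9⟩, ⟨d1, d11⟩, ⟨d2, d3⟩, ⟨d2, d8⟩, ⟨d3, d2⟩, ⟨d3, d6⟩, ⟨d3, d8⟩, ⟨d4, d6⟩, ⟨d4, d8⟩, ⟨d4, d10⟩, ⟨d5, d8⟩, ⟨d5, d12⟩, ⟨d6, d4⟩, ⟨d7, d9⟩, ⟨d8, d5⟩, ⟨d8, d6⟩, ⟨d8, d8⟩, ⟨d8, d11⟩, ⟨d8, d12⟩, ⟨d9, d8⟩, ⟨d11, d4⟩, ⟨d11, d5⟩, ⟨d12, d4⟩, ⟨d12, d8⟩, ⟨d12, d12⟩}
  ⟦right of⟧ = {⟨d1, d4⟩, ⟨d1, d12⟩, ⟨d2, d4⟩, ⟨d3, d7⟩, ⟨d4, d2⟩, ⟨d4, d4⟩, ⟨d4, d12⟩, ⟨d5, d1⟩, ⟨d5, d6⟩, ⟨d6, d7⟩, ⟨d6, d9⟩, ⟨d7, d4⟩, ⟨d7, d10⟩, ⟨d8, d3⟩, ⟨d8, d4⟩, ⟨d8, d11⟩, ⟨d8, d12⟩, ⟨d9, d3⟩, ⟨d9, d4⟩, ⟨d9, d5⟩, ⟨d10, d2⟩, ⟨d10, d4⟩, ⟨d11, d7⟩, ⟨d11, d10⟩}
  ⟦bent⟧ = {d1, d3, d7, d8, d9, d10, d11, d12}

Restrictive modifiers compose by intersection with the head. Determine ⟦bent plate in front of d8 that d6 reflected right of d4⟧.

⟦in front of d8⟧ = {x : ⟨x, d8⟩ ∈ ⟦in front of⟧} = {d2, d3, d4, d5, d8, d9, d12}
⟦that d6 reflected⟧ = {x : ⟨d6, x⟩ ∈ ⟦reflected⟧} = {d1, d2, d3, d7, d8, d10, d11, d12}
⟦right of d4⟧ = {x : ⟨x, d4⟩ ∈ ⟦right of⟧} = {d1, d2, d4, d7, d8, d9, d10}
⟦plate⟧ = {d1, d2, d3, d4, d5, d6, d7, d10}
… ∩ ⟦in front of d8⟧ = {d1, d2, d3, d4, d5, d6, d7, d10} ∩ {d2, d3, d4, d5, d8, d9, d12} = {d2, d3, d4, d5}
… ∩ ⟦that d6 reflected⟧ = {d2, d3, d4, d5} ∩ {d1, d2, d3, d7, d8, d10, d11, d12} = {d2, d3}
… ∩ ⟦right of d4⟧ = {d2, d3} ∩ {d1, d2, d4, d7, d8, d9, d10} = {d2}
… ∩ ⟦bent⟧ = {d2} ∩ {d1, d3, d7, d8, d9, d10, d11, d12} = ∅
So ⟦bent plate in front of d8 that d6 reflected right of d4⟧ = {}.

{}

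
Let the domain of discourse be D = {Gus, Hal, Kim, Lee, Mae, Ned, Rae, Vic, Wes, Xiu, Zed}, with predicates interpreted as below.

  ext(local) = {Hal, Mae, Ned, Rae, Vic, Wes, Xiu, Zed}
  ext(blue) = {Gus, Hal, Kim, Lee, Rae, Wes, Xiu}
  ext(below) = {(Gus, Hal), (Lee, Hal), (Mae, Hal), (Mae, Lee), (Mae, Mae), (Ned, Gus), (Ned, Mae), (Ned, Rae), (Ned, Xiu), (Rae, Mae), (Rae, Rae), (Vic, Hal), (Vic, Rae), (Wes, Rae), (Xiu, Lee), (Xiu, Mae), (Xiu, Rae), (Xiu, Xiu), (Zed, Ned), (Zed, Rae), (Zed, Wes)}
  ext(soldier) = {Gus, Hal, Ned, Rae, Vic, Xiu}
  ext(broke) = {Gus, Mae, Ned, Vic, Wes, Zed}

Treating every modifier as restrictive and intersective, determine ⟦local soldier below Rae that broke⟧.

{Ned, Vic}

⟦below Rae⟧ = {x : ⟨x, Rae⟩ ∈ ⟦below⟧} = {Ned, Rae, Vic, Wes, Xiu, Zed}
⟦that broke⟧ = ⟦broke⟧ = {Gus, Mae, Ned, Vic, Wes, Zed}
⟦soldier⟧ = {Gus, Hal, Ned, Rae, Vic, Xiu}
… ∩ ⟦below Rae⟧ = {Gus, Hal, Ned, Rae, Vic, Xiu} ∩ {Ned, Rae, Vic, Wes, Xiu, Zed} = {Ned, Rae, Vic, Xiu}
… ∩ ⟦that broke⟧ = {Ned, Rae, Vic, Xiu} ∩ {Gus, Mae, Ned, Vic, Wes, Zed} = {Ned, Vic}
… ∩ ⟦local⟧ = {Ned, Vic} ∩ {Hal, Mae, Ned, Rae, Vic, Wes, Xiu, Zed} = {Ned, Vic}
So ⟦local soldier below Rae that broke⟧ = {Ned, Vic}.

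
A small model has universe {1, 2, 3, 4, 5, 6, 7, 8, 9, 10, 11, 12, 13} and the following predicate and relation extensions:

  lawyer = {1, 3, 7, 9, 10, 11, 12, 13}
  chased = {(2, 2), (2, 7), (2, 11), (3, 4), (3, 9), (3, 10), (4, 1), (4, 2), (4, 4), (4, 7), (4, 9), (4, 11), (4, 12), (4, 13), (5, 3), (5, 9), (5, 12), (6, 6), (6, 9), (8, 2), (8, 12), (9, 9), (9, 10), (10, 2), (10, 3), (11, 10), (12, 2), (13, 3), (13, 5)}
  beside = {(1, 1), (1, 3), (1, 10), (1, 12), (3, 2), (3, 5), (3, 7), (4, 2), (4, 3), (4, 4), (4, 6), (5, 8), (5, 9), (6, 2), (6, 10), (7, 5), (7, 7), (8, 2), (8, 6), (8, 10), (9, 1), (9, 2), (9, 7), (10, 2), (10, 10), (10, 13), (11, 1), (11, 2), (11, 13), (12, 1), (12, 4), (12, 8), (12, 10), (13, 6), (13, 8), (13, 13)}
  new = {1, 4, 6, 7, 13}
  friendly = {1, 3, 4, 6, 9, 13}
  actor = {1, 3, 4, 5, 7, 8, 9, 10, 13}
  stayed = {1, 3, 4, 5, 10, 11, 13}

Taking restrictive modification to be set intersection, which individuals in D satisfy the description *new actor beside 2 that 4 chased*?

⟦beside 2⟧ = {x : ⟨x, 2⟩ ∈ ⟦beside⟧} = {3, 4, 6, 8, 9, 10, 11}
⟦that 4 chased⟧ = {x : ⟨4, x⟩ ∈ ⟦chased⟧} = {1, 2, 4, 7, 9, 11, 12, 13}
⟦actor⟧ = {1, 3, 4, 5, 7, 8, 9, 10, 13}
… ∩ ⟦beside 2⟧ = {1, 3, 4, 5, 7, 8, 9, 10, 13} ∩ {3, 4, 6, 8, 9, 10, 11} = {3, 4, 8, 9, 10}
… ∩ ⟦that 4 chased⟧ = {3, 4, 8, 9, 10} ∩ {1, 2, 4, 7, 9, 11, 12, 13} = {4, 9}
… ∩ ⟦new⟧ = {4, 9} ∩ {1, 4, 6, 7, 13} = {4}
So ⟦new actor beside 2 that 4 chased⟧ = {4}.

{4}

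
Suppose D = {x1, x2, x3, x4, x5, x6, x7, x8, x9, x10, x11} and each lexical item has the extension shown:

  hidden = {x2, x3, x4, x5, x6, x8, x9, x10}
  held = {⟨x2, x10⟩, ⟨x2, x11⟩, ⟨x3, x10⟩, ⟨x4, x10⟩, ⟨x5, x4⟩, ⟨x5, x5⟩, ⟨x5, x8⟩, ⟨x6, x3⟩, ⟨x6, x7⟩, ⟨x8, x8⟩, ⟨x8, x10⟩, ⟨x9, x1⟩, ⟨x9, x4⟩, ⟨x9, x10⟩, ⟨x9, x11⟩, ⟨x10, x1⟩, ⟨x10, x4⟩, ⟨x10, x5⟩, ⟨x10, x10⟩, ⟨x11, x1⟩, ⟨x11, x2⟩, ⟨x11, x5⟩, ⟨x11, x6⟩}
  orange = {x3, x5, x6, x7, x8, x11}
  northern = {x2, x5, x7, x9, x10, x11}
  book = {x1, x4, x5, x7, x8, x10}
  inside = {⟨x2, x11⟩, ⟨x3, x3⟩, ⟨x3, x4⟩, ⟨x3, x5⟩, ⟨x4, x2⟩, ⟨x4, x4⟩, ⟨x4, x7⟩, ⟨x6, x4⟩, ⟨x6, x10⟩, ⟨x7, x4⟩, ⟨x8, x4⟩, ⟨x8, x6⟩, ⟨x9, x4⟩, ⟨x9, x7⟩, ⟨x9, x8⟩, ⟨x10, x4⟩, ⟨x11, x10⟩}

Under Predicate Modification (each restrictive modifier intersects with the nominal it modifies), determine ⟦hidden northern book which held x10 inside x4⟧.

⟦which held x10⟧ = {x : ⟨x, x10⟩ ∈ ⟦held⟧} = {x2, x3, x4, x8, x9, x10}
⟦inside x4⟧ = {x : ⟨x, x4⟩ ∈ ⟦inside⟧} = {x3, x4, x6, x7, x8, x9, x10}
⟦book⟧ = {x1, x4, x5, x7, x8, x10}
… ∩ ⟦which held x10⟧ = {x1, x4, x5, x7, x8, x10} ∩ {x2, x3, x4, x8, x9, x10} = {x4, x8, x10}
… ∩ ⟦inside x4⟧ = {x4, x8, x10} ∩ {x3, x4, x6, x7, x8, x9, x10} = {x4, x8, x10}
… ∩ ⟦hidden⟧ = {x4, x8, x10} ∩ {x2, x3, x4, x5, x6, x8, x9, x10} = {x4, x8, x10}
… ∩ ⟦northern⟧ = {x4, x8, x10} ∩ {x2, x5, x7, x9, x10, x11} = {x10}
So ⟦hidden northern book which held x10 inside x4⟧ = {x10}.

{x10}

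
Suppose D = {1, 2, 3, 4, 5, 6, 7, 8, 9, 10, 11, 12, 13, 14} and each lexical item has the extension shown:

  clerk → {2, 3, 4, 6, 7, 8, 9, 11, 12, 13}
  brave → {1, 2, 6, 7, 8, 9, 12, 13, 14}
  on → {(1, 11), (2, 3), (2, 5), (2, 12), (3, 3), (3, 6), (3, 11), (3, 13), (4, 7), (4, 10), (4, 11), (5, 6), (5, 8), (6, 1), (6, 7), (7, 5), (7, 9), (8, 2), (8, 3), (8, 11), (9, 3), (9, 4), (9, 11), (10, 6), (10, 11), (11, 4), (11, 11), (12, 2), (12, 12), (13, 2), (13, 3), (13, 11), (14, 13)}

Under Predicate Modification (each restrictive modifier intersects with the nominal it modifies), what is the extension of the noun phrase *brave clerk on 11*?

⟦on 11⟧ = {x : ⟨x, 11⟩ ∈ ⟦on⟧} = {1, 3, 4, 8, 9, 10, 11, 13}
⟦clerk⟧ = {2, 3, 4, 6, 7, 8, 9, 11, 12, 13}
… ∩ ⟦on 11⟧ = {2, 3, 4, 6, 7, 8, 9, 11, 12, 13} ∩ {1, 3, 4, 8, 9, 10, 11, 13} = {3, 4, 8, 9, 11, 13}
… ∩ ⟦brave⟧ = {3, 4, 8, 9, 11, 13} ∩ {1, 2, 6, 7, 8, 9, 12, 13, 14} = {8, 9, 13}
So ⟦brave clerk on 11⟧ = {8, 9, 13}.

{8, 9, 13}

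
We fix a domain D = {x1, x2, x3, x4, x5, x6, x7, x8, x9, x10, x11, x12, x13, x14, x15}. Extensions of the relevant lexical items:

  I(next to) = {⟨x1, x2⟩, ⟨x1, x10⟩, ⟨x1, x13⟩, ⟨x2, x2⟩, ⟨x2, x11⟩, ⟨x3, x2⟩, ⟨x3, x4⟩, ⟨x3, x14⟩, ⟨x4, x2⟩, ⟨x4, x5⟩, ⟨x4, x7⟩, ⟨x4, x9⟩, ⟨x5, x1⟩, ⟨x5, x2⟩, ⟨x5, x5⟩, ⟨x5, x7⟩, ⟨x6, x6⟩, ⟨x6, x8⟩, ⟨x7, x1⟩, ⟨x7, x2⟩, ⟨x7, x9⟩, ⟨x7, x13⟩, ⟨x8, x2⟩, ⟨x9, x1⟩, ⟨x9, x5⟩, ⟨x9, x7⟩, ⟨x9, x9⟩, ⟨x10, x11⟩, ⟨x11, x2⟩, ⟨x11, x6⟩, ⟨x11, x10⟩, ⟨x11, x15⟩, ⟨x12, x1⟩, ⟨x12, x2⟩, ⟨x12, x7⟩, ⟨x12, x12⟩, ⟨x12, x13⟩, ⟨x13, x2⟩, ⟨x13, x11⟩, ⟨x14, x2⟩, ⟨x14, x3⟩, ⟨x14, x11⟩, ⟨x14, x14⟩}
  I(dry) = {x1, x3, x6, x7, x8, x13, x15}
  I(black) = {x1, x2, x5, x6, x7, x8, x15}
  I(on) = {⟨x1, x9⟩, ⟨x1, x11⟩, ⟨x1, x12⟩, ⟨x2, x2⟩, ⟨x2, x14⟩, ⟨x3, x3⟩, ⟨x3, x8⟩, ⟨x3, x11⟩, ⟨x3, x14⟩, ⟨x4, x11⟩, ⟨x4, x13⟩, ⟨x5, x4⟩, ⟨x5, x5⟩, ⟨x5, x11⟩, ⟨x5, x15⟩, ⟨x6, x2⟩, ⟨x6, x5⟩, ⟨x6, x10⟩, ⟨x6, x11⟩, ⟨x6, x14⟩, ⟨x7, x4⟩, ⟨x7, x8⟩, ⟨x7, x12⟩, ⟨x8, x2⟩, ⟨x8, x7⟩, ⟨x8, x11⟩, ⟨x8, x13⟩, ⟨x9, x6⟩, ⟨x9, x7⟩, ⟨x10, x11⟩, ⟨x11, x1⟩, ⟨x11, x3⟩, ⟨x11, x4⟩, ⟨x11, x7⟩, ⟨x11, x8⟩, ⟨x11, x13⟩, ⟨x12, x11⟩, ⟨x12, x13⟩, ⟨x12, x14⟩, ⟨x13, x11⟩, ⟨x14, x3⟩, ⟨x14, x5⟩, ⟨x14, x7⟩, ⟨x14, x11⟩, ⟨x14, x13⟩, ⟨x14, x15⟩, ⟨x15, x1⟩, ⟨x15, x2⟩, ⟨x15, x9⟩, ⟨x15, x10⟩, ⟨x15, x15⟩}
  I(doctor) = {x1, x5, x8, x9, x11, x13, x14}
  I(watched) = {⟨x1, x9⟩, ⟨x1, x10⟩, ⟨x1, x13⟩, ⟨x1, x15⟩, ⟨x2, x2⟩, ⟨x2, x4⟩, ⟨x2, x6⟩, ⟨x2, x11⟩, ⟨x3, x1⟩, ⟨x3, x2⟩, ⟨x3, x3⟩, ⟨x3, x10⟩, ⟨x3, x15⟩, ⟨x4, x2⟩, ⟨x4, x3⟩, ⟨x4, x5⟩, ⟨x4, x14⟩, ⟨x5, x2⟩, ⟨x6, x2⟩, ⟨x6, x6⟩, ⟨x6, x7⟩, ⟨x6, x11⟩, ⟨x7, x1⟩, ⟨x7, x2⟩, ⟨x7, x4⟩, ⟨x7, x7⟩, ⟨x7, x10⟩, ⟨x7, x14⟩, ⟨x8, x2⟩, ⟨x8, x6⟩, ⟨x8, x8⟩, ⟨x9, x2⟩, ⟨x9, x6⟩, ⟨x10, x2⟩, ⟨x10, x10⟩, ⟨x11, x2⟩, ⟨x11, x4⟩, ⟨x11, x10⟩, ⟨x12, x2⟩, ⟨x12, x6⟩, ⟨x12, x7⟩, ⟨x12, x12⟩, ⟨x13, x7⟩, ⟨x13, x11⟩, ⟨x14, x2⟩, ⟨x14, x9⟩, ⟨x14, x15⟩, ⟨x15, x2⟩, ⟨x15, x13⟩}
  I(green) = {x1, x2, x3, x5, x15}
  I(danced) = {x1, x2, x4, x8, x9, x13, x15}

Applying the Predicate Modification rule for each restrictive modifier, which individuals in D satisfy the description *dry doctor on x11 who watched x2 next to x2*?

⟦on x11⟧ = {x : ⟨x, x11⟩ ∈ ⟦on⟧} = {x1, x3, x4, x5, x6, x8, x10, x12, x13, x14}
⟦who watched x2⟧ = {x : ⟨x, x2⟩ ∈ ⟦watched⟧} = {x2, x3, x4, x5, x6, x7, x8, x9, x10, x11, x12, x14, x15}
⟦next to x2⟧ = {x : ⟨x, x2⟩ ∈ ⟦next to⟧} = {x1, x2, x3, x4, x5, x7, x8, x11, x12, x13, x14}
⟦doctor⟧ = {x1, x5, x8, x9, x11, x13, x14}
… ∩ ⟦on x11⟧ = {x1, x5, x8, x9, x11, x13, x14} ∩ {x1, x3, x4, x5, x6, x8, x10, x12, x13, x14} = {x1, x5, x8, x13, x14}
… ∩ ⟦who watched x2⟧ = {x1, x5, x8, x13, x14} ∩ {x2, x3, x4, x5, x6, x7, x8, x9, x10, x11, x12, x14, x15} = {x5, x8, x14}
… ∩ ⟦next to x2⟧ = {x5, x8, x14} ∩ {x1, x2, x3, x4, x5, x7, x8, x11, x12, x13, x14} = {x5, x8, x14}
… ∩ ⟦dry⟧ = {x5, x8, x14} ∩ {x1, x3, x6, x7, x8, x13, x15} = {x8}
So ⟦dry doctor on x11 who watched x2 next to x2⟧ = {x8}.

{x8}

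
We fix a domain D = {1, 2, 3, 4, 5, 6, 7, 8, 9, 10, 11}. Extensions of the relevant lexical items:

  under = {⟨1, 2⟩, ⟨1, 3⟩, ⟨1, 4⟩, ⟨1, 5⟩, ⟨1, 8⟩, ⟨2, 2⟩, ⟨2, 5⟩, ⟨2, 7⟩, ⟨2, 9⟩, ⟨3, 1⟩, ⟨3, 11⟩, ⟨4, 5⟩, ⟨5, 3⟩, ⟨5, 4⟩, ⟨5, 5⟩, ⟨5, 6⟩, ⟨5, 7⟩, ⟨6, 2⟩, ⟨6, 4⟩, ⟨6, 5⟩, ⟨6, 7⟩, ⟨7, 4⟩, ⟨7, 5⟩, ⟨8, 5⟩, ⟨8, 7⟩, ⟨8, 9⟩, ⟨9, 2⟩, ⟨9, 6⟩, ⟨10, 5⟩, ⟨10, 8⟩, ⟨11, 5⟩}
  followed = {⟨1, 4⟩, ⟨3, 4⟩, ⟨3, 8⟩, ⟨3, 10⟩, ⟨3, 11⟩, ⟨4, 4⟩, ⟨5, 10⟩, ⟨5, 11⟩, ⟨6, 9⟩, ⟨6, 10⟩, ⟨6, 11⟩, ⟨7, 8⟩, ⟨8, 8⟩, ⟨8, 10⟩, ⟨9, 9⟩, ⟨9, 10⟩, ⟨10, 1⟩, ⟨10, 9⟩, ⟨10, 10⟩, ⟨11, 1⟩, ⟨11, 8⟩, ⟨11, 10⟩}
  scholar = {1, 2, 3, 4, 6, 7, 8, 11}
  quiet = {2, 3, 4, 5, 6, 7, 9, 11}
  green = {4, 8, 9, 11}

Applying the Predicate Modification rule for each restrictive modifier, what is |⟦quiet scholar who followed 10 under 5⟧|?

2

⟦who followed 10⟧ = {x : ⟨x, 10⟩ ∈ ⟦followed⟧} = {3, 5, 6, 8, 9, 10, 11}
⟦under 5⟧ = {x : ⟨x, 5⟩ ∈ ⟦under⟧} = {1, 2, 4, 5, 6, 7, 8, 10, 11}
⟦scholar⟧ = {1, 2, 3, 4, 6, 7, 8, 11}
… ∩ ⟦who followed 10⟧ = {1, 2, 3, 4, 6, 7, 8, 11} ∩ {3, 5, 6, 8, 9, 10, 11} = {3, 6, 8, 11}
… ∩ ⟦under 5⟧ = {3, 6, 8, 11} ∩ {1, 2, 4, 5, 6, 7, 8, 10, 11} = {6, 8, 11}
… ∩ ⟦quiet⟧ = {6, 8, 11} ∩ {2, 3, 4, 5, 6, 7, 9, 11} = {6, 11}
⟦quiet scholar who followed 10 under 5⟧ = {6, 11}, so the cardinality is 2.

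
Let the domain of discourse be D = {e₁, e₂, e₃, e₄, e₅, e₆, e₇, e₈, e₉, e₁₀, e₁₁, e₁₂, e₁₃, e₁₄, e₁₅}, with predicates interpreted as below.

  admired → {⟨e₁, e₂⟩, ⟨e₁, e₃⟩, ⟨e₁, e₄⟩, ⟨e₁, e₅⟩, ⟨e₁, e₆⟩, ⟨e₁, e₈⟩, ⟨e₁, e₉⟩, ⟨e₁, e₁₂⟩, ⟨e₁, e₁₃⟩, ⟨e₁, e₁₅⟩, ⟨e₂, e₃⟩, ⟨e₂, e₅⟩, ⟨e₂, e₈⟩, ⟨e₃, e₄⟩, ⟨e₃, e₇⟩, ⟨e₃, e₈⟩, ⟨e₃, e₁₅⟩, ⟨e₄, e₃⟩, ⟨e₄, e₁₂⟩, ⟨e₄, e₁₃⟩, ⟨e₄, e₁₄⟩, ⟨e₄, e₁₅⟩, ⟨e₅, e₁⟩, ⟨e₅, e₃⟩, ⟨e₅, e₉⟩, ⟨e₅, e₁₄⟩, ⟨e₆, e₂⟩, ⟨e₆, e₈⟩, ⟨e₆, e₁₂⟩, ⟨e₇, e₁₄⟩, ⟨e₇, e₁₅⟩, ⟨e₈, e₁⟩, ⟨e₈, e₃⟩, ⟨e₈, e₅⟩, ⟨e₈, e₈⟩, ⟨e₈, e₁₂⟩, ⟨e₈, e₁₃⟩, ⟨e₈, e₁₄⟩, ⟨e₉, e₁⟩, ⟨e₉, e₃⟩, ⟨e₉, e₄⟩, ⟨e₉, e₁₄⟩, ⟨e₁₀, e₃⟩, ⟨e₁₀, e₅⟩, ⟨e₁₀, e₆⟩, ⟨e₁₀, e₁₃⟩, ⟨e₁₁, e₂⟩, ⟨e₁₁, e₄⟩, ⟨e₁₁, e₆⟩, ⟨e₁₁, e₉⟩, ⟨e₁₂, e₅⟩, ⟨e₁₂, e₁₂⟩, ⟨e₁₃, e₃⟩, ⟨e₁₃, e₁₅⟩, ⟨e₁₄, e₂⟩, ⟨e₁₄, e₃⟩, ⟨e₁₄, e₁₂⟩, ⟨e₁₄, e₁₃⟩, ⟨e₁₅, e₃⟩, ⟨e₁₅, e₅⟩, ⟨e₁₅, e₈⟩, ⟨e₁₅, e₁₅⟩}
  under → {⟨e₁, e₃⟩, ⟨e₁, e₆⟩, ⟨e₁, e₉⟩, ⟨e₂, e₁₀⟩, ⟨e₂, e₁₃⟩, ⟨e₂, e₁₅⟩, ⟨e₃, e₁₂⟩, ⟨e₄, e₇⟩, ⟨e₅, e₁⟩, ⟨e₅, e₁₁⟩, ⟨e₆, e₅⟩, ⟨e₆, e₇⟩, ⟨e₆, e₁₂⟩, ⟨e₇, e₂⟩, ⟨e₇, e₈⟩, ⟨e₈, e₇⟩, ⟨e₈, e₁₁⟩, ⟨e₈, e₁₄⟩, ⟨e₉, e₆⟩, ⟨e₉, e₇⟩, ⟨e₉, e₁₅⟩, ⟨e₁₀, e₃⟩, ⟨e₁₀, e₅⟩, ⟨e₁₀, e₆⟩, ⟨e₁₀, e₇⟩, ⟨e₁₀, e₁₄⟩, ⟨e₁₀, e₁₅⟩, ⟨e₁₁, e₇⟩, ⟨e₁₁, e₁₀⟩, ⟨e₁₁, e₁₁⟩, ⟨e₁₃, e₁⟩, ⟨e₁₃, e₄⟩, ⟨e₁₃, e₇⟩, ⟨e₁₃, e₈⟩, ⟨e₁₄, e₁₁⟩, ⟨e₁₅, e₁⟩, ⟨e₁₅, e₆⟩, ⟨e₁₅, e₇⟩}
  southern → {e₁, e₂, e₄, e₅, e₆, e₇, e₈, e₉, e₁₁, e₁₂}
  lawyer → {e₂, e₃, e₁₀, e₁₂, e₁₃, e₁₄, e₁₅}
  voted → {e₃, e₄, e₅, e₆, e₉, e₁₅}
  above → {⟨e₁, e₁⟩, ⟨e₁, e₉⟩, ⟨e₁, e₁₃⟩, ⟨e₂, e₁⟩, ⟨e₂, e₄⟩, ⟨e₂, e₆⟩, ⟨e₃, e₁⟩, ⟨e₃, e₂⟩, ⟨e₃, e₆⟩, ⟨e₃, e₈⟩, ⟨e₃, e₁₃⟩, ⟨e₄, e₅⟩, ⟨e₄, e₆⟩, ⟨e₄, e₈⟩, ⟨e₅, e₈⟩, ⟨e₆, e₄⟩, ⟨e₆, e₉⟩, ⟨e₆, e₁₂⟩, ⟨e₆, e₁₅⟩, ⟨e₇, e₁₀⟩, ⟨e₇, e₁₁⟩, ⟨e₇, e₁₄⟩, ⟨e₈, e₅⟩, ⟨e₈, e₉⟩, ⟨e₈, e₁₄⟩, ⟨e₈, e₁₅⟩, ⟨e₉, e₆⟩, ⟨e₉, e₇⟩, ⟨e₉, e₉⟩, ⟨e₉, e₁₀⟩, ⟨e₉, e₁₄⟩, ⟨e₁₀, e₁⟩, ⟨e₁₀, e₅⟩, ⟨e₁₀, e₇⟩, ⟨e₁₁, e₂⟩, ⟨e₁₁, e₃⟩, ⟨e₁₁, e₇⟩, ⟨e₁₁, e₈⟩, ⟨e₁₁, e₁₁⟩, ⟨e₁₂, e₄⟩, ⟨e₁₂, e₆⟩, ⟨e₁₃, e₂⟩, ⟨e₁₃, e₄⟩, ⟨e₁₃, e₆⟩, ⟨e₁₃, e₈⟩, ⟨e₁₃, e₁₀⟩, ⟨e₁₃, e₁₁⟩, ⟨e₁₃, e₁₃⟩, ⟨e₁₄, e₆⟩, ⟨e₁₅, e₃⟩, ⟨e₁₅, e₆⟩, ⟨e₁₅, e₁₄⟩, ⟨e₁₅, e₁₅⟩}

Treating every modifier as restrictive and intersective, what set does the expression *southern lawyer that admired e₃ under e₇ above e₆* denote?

⟦that admired e₃⟧ = {x : ⟨x, e₃⟩ ∈ ⟦admired⟧} = {e₁, e₂, e₄, e₅, e₈, e₉, e₁₀, e₁₃, e₁₄, e₁₅}
⟦under e₇⟧ = {x : ⟨x, e₇⟩ ∈ ⟦under⟧} = {e₄, e₆, e₈, e₉, e₁₀, e₁₁, e₁₃, e₁₅}
⟦above e₆⟧ = {x : ⟨x, e₆⟩ ∈ ⟦above⟧} = {e₂, e₃, e₄, e₉, e₁₂, e₁₃, e₁₄, e₁₅}
⟦lawyer⟧ = {e₂, e₃, e₁₀, e₁₂, e₁₃, e₁₄, e₁₅}
… ∩ ⟦that admired e₃⟧ = {e₂, e₃, e₁₀, e₁₂, e₁₃, e₁₄, e₁₅} ∩ {e₁, e₂, e₄, e₅, e₈, e₉, e₁₀, e₁₃, e₁₄, e₁₅} = {e₂, e₁₀, e₁₃, e₁₄, e₁₅}
… ∩ ⟦under e₇⟧ = {e₂, e₁₀, e₁₃, e₁₄, e₁₅} ∩ {e₄, e₆, e₈, e₉, e₁₀, e₁₁, e₁₃, e₁₅} = {e₁₀, e₁₃, e₁₅}
… ∩ ⟦above e₆⟧ = {e₁₀, e₁₃, e₁₅} ∩ {e₂, e₃, e₄, e₉, e₁₂, e₁₃, e₁₄, e₁₅} = {e₁₃, e₁₅}
… ∩ ⟦southern⟧ = {e₁₃, e₁₅} ∩ {e₁, e₂, e₄, e₅, e₆, e₇, e₈, e₉, e₁₁, e₁₂} = ∅
So ⟦southern lawyer that admired e₃ under e₇ above e₆⟧ = { }.

{ }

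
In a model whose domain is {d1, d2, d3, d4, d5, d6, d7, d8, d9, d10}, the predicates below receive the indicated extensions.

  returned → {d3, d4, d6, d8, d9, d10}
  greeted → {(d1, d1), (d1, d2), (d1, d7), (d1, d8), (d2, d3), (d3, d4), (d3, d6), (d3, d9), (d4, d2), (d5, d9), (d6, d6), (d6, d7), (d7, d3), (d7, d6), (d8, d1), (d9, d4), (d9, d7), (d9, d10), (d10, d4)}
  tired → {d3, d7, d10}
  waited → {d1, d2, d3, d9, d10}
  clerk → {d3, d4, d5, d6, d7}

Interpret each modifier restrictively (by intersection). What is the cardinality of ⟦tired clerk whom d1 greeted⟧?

1

⟦whom d1 greeted⟧ = {x : ⟨d1, x⟩ ∈ ⟦greeted⟧} = {d1, d2, d7, d8}
⟦clerk⟧ = {d3, d4, d5, d6, d7}
… ∩ ⟦whom d1 greeted⟧ = {d3, d4, d5, d6, d7} ∩ {d1, d2, d7, d8} = {d7}
… ∩ ⟦tired⟧ = {d7} ∩ {d3, d7, d10} = {d7}
⟦tired clerk whom d1 greeted⟧ = {d7}, so the cardinality is 1.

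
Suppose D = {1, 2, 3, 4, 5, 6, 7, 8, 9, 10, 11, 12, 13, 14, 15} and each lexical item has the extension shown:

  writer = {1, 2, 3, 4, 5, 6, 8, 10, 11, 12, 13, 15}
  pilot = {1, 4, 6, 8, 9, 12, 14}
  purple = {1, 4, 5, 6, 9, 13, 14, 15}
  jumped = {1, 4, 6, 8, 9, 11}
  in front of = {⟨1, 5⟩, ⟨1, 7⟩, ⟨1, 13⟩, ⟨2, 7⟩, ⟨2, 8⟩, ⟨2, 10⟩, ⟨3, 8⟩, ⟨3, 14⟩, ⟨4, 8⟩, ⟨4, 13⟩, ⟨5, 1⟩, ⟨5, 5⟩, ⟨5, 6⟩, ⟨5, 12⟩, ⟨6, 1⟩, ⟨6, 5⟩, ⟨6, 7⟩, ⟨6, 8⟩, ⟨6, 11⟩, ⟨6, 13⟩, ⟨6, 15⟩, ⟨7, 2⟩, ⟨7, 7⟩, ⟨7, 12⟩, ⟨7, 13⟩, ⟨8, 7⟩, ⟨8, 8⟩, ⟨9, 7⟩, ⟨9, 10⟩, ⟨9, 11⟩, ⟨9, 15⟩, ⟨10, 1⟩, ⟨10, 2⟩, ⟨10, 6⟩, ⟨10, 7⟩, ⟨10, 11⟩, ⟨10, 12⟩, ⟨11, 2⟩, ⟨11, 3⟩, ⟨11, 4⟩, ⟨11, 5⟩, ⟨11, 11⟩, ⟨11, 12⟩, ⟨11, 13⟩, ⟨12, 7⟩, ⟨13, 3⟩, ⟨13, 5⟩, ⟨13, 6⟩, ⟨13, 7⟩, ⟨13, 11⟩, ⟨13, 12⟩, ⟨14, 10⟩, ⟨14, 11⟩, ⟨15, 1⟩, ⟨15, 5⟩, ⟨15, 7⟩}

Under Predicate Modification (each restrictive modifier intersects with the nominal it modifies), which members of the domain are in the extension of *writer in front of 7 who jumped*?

⟦in front of 7⟧ = {x : ⟨x, 7⟩ ∈ ⟦in front of⟧} = {1, 2, 6, 7, 8, 9, 10, 12, 13, 15}
⟦who jumped⟧ = ⟦jumped⟧ = {1, 4, 6, 8, 9, 11}
⟦writer⟧ = {1, 2, 3, 4, 5, 6, 8, 10, 11, 12, 13, 15}
… ∩ ⟦in front of 7⟧ = {1, 2, 3, 4, 5, 6, 8, 10, 11, 12, 13, 15} ∩ {1, 2, 6, 7, 8, 9, 10, 12, 13, 15} = {1, 2, 6, 8, 10, 12, 13, 15}
… ∩ ⟦who jumped⟧ = {1, 2, 6, 8, 10, 12, 13, 15} ∩ {1, 4, 6, 8, 9, 11} = {1, 6, 8}
So ⟦writer in front of 7 who jumped⟧ = {1, 6, 8}.

{1, 6, 8}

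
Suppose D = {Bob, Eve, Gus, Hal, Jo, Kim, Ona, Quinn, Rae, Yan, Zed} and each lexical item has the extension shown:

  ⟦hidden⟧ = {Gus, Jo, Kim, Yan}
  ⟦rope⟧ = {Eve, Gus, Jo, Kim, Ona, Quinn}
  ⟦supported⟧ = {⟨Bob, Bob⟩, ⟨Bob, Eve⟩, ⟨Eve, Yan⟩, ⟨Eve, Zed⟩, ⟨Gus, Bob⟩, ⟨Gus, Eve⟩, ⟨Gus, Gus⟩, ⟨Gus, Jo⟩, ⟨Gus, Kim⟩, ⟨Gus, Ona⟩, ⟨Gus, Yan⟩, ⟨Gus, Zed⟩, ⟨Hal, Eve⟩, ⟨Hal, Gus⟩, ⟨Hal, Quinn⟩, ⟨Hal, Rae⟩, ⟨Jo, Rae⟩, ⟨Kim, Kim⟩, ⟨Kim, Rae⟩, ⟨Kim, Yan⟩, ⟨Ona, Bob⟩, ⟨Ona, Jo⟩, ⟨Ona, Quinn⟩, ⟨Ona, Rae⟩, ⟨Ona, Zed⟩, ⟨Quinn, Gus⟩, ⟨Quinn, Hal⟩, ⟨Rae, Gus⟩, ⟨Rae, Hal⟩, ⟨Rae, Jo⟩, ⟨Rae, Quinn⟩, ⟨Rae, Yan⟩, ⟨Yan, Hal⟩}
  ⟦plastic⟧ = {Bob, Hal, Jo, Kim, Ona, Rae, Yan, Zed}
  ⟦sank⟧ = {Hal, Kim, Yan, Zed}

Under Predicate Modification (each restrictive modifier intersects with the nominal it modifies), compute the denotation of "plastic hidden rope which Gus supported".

{Jo, Kim}

⟦which Gus supported⟧ = {x : ⟨Gus, x⟩ ∈ ⟦supported⟧} = {Bob, Eve, Gus, Jo, Kim, Ona, Yan, Zed}
⟦rope⟧ = {Eve, Gus, Jo, Kim, Ona, Quinn}
… ∩ ⟦which Gus supported⟧ = {Eve, Gus, Jo, Kim, Ona, Quinn} ∩ {Bob, Eve, Gus, Jo, Kim, Ona, Yan, Zed} = {Eve, Gus, Jo, Kim, Ona}
… ∩ ⟦plastic⟧ = {Eve, Gus, Jo, Kim, Ona} ∩ {Bob, Hal, Jo, Kim, Ona, Rae, Yan, Zed} = {Jo, Kim, Ona}
… ∩ ⟦hidden⟧ = {Jo, Kim, Ona} ∩ {Gus, Jo, Kim, Yan} = {Jo, Kim}
So ⟦plastic hidden rope which Gus supported⟧ = {Jo, Kim}.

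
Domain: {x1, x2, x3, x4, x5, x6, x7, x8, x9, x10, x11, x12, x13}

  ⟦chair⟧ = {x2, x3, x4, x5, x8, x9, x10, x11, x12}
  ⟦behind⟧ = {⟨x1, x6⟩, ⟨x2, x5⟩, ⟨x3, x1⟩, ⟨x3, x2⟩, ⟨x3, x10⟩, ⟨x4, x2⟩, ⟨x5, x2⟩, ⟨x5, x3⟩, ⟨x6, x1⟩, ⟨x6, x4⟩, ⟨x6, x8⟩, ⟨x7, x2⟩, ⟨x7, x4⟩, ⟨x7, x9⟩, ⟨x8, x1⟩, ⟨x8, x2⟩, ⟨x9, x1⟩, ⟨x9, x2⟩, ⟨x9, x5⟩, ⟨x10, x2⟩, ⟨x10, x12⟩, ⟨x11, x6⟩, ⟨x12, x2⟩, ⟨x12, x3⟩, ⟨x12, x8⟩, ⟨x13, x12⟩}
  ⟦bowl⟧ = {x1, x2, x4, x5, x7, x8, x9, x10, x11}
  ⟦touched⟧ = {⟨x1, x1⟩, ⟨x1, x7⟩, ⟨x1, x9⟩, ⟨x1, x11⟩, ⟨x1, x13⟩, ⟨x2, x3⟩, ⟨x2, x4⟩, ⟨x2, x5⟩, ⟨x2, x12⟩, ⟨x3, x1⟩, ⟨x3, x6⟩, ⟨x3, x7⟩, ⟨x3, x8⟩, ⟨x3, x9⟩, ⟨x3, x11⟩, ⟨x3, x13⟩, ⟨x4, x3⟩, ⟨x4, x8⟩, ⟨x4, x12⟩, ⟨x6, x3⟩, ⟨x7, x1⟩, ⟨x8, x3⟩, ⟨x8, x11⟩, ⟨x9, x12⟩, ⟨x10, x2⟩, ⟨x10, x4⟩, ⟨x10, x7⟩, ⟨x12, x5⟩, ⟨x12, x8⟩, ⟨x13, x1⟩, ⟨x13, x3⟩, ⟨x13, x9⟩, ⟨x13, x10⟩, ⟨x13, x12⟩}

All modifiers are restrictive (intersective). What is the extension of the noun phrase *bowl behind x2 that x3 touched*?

⟦behind x2⟧ = {x : ⟨x, x2⟩ ∈ ⟦behind⟧} = {x3, x4, x5, x7, x8, x9, x10, x12}
⟦that x3 touched⟧ = {x : ⟨x3, x⟩ ∈ ⟦touched⟧} = {x1, x6, x7, x8, x9, x11, x13}
⟦bowl⟧ = {x1, x2, x4, x5, x7, x8, x9, x10, x11}
… ∩ ⟦behind x2⟧ = {x1, x2, x4, x5, x7, x8, x9, x10, x11} ∩ {x3, x4, x5, x7, x8, x9, x10, x12} = {x4, x5, x7, x8, x9, x10}
… ∩ ⟦that x3 touched⟧ = {x4, x5, x7, x8, x9, x10} ∩ {x1, x6, x7, x8, x9, x11, x13} = {x7, x8, x9}
So ⟦bowl behind x2 that x3 touched⟧ = {x7, x8, x9}.

{x7, x8, x9}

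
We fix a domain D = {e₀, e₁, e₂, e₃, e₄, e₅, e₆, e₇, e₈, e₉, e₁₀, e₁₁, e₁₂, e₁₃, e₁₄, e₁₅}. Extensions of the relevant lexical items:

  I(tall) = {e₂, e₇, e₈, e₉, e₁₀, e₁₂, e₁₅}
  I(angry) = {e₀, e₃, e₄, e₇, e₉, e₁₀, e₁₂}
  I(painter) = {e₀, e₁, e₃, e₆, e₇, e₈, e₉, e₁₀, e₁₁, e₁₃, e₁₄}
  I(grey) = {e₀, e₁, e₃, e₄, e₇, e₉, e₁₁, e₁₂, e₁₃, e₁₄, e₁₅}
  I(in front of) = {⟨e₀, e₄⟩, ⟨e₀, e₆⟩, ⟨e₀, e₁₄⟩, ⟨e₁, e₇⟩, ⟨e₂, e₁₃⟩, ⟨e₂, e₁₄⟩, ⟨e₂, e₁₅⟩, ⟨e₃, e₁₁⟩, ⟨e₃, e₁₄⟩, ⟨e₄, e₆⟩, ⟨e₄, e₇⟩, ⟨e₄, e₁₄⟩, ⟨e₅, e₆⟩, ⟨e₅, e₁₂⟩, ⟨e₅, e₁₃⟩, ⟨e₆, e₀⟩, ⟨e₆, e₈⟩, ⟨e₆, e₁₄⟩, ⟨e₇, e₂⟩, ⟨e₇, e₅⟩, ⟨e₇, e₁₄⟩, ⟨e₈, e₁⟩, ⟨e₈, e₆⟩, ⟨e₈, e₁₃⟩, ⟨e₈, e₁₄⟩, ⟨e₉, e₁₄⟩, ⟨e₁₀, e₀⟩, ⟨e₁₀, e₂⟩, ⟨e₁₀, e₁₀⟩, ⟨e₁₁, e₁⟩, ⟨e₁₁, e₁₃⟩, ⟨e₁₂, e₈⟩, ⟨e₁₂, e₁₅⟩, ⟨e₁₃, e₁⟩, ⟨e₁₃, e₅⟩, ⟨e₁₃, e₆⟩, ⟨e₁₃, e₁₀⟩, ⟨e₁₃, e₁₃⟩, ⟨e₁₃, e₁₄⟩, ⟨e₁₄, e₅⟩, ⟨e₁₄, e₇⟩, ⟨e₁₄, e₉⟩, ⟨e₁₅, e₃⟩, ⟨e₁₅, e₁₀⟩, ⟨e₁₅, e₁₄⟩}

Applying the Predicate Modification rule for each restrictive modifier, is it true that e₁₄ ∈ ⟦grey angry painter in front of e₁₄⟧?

no

⟦in front of e₁₄⟧ = {x : ⟨x, e₁₄⟩ ∈ ⟦in front of⟧} = {e₀, e₂, e₃, e₄, e₆, e₇, e₈, e₉, e₁₃, e₁₅}
⟦painter⟧ = {e₀, e₁, e₃, e₆, e₇, e₈, e₉, e₁₀, e₁₁, e₁₃, e₁₄}
… ∩ ⟦in front of e₁₄⟧ = {e₀, e₁, e₃, e₆, e₇, e₈, e₉, e₁₀, e₁₁, e₁₃, e₁₄} ∩ {e₀, e₂, e₃, e₄, e₆, e₇, e₈, e₉, e₁₃, e₁₅} = {e₀, e₃, e₆, e₇, e₈, e₉, e₁₃}
… ∩ ⟦grey⟧ = {e₀, e₃, e₆, e₇, e₈, e₉, e₁₃} ∩ {e₀, e₁, e₃, e₄, e₇, e₉, e₁₁, e₁₂, e₁₃, e₁₄, e₁₅} = {e₀, e₃, e₇, e₉, e₁₃}
… ∩ ⟦angry⟧ = {e₀, e₃, e₇, e₉, e₁₃} ∩ {e₀, e₃, e₄, e₇, e₉, e₁₀, e₁₂} = {e₀, e₃, e₇, e₉}
⟦grey angry painter in front of e₁₄⟧ = {e₀, e₃, e₇, e₉}; e₁₄ ∉ this set.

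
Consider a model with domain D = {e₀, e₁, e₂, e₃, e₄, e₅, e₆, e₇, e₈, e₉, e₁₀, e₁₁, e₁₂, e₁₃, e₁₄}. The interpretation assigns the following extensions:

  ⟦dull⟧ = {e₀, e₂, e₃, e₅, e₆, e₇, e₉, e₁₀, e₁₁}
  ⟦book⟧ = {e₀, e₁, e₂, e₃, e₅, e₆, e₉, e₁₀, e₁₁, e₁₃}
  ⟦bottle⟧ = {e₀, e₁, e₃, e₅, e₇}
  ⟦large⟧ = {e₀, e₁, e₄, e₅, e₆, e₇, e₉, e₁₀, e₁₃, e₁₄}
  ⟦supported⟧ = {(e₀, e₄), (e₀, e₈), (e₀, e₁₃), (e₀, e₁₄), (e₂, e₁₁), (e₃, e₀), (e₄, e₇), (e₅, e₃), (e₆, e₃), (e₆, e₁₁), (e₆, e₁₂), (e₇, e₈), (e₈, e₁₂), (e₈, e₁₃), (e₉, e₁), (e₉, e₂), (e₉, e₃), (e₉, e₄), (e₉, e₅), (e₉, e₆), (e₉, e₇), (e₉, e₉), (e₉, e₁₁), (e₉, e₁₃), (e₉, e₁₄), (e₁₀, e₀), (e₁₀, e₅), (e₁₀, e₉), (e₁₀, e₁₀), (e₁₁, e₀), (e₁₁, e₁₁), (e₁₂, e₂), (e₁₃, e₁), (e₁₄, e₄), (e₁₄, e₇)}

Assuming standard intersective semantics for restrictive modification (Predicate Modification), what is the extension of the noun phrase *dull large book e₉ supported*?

⟦e₉ supported⟧ = {x : ⟨e₉, x⟩ ∈ ⟦supported⟧} = {e₁, e₂, e₃, e₄, e₅, e₆, e₇, e₉, e₁₁, e₁₃, e₁₄}
⟦book⟧ = {e₀, e₁, e₂, e₃, e₅, e₆, e₉, e₁₀, e₁₁, e₁₃}
… ∩ ⟦e₉ supported⟧ = {e₀, e₁, e₂, e₃, e₅, e₆, e₉, e₁₀, e₁₁, e₁₃} ∩ {e₁, e₂, e₃, e₄, e₅, e₆, e₇, e₉, e₁₁, e₁₃, e₁₄} = {e₁, e₂, e₃, e₅, e₆, e₉, e₁₁, e₁₃}
… ∩ ⟦dull⟧ = {e₁, e₂, e₃, e₅, e₆, e₉, e₁₁, e₁₃} ∩ {e₀, e₂, e₃, e₅, e₆, e₇, e₉, e₁₀, e₁₁} = {e₂, e₃, e₅, e₆, e₉, e₁₁}
… ∩ ⟦large⟧ = {e₂, e₃, e₅, e₆, e₉, e₁₁} ∩ {e₀, e₁, e₄, e₅, e₆, e₇, e₉, e₁₀, e₁₃, e₁₄} = {e₅, e₆, e₉}
So ⟦dull large book e₉ supported⟧ = {e₅, e₆, e₉}.

{e₅, e₆, e₉}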